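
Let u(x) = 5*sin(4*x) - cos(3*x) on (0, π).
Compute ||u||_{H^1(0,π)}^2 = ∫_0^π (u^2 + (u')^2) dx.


||u||_{H^1(0,π)}^2 = -800/7 + 435*π/2

u'(x) = 3*sin(3*x) + 20*cos(4*x).
Expand u² and (u')² and integrate term by term on (0, π), using: for integers n ≥ 1, ∫_0^π sin²(nx) dx = ∫_0^π cos²(nx) dx = π/2; for n ≠ n', ∫_0^π sin(nx)sin(n'x) dx = ∫_0^π cos(nx)cos(n'x) dx = 0; and by product-to-sum, ∫_0^π sin(nx)cos(n'x) dx = ½∫_0^π [sin((n+n')x) + sin((n−n')x)] dx, which is 0 when n+n' is even and 2n/(n²−n'²) when n+n' is odd (it need not vanish on (0, π)).
  u² squared terms: (-1)²·∫cos(3x)² dx = 1·π/2 = π/2;  (5)²·∫sin(4x)² dx = 25·π/2 = 25*π/2.
  u² cross terms: 2·(-1)·(5)·∫cos(3x)·sin(4x) dx = -10·(8/7) = -80/7.
  So ∫_0^π u² dx = π/2 + 25*π/2 − 80/7 = -80/7 + 13*π.
  (u')² squared terms: (3)²·∫sin(3x)² dx = 9·π/2 = 9*π/2;  (20)²·∫cos(4x)² dx = 400·π/2 = 200*π.
  (u')² cross terms: 2·(3)·(20)·∫sin(3x)·cos(4x) dx = 120·(-6/7) = -720/7.
  So ∫_0^π (u')² dx = 9*π/2 + 200*π − 720/7 = -720/7 + 409*π/2.
||u||_{H^1}^2 = (-80/7 + 13*π) + (-720/7 + 409*π/2) = -800/7 + 435*π/2.


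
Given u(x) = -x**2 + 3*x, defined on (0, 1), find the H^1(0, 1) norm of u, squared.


||u||_{H^1}^2 = 181/30

The H^1 norm (squared) on an interval (0, L) is
  ||u||_{H^1}^2 = ∫_0^L u(x)^2 dx + ∫_0^L u'(x)^2 dx.
Compute u'(x) = 3 - 2*x.
Then u(x)^2 = x**4 - 6*x**3 + 9*x**2 and u'(x)^2 = 4*x**2 - 12*x + 9.
Integrate each monomial from 0 to 1 using ∫_0^1 c·x^n dx = c·1^(n+1)/(n+1):
  ∫_0^1 u(x)^2 dx = ∫_0^1 (x^4 - 6*x^3 + 9*x^2) dx. Term by term:
    ∫_0^1 x^4 dx = 1/5;  ∫_0^1 -6*x^3 dx = -3/2;  ∫_0^1 9*x^2 dx = 3.
  Sum: 1/5 − 3/2 + 3 = 17/10.
  ∫_0^1 u'(x)^2 dx = ∫_0^1 (4*x^2 - 12*x + 9) dx. Term by term:
    ∫_0^1 4*x^2 dx = 4/3;  ∫_0^1 -12*x dx = -6;  ∫_0^1 9 dx = 9.
  Sum: 4/3 − 6 + 9 = 13/3.
Adding: ||u||_{H^1}^2 = 17/10 + 13/3 = 181/30.


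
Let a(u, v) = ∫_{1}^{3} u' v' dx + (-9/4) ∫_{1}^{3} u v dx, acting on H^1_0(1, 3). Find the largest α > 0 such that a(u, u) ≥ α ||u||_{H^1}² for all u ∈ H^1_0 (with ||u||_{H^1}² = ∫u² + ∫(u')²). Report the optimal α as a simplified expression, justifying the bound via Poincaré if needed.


α = (-9 + π^2)/(4 + π^2)

Coercivity of a(·,·) on H^1_0(1, 3) means a(u, u) ≥ α ||u||_{H^1}² for every u ∈ H^1_0.
The interval has length L = 2, and Poincaré/coercivity depend only on L. Here a(u, u) = ∫(u')² + (-9/4)·∫u².
Here c = -9/4 < 0 with |c| < (π/L)² = π^2/4, so coercivity still holds. The condition a(u,u) ≥ α||u||_{H^1}² reads (1−α)∫(u')² ≥ (α−c)∫u². Any admissible α is ≤ 1 (rapidly oscillating u have ∫u²/∫(u')² → 0), and α = 1 would force 0 ≥ (1−c)∫u², impossible since c < 1; so 1−α > 0. By the sharp Poincaré inequality on H^1_0 of an interval of length L, ∫(u')² ≥ (π/L)²∫u² with equality for the first sine mode sin(π(x−x₀)/L) (x₀ the left endpoint), so the inequality holds for all u iff (1−α)(π/L)² ≥ α − c, i.e. α ≤ ((π/L)² + c)/((π/L)² + 1) = (1 + c(L/π)²)/(1 + (L/π)²). (Direct route, valid since c ≤ 0: Poincaré gives c∫u² ≥ c(L/π)²∫(u')², so a(u,u) ≥ (1 + c(L/π)²)∫(u')², while ||u||_{H^1}² ≤ (1 + (L/π)²)∫(u')²; dividing yields the same α.) With (π/L)² = π^2/4 and c = -9/4, the largest admissible constant is α = ((π/L)² + c)/((π/L)² + 1).
Simplifying, α = (-9 + π^2)/(4 + π^2).


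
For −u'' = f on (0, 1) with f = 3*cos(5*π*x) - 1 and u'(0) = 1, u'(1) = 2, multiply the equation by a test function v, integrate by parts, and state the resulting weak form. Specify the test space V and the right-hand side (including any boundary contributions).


V = H^1(0, 1) (v unrestricted at boundary; u is determined up to an additive constant); weak form: ∫_0^1 u'v' dx = ∫_0^1 (3*cos(5*π*x) - 1) v dx + 2·v(1) − v(0) for all v ∈ V.

Multiply both sides by a test function v and integrate from 0 to 1:
  ∫_0^1 −u''(x) v(x) dx = ∫_0^1 f(x) v(x) dx.
Integrate the LHS by parts once:
  ∫_0^1 −u'' v dx = −[u'(x) v(x)]_0^1 + ∫_0^1 u'(x) v'(x) dx.
Thus ∫_0^1 u'(x) v'(x) dx = ∫_0^1 f(x) v(x) dx + [u'(x) v(x)]_0^1.
Choose V so that boundary terms are either known or forced to vanish.
u has inhomogeneous Neumann u'(0) = 1, u'(1) = 2. [u' v]_0^1 = (2)·v(1) − (1)·v(0) = 2·v(1) − v(0). Take V = H^1(0, 1); boundary term becomes part of RHS.
Weak formulation: find u (satisfying any essential BC) such that ∫_0^1 u'(x) v'(x) dx = ∫_0^1 f v dx + 2·v(1) − v(0) for all v ∈ V (Neumann data are natural BCs: they enter the RHS as boundary terms).
Substituting f(x) = 3*cos(5*π*x) - 1, the right-hand side is ∫_0^1 (3*cos(5*π*x) - 1) v dx + 2·v(1) − v(0).
Compatibility check (pure Neumann): taking v ≡ 1 ∈ V gives 0 = ∫_0^1 f dx + (2) − (1), i.e. ∫_0^1 f dx must equal u'(0) − u'(1) = -1. Indeed ∫_0^1 (3*cos(5*π*x) - 1) dx = -1, so the data are compatible. The solution is then unique only up to an additive constant (fix it e.g. by requiring ∫_0^1 u dx = 0).


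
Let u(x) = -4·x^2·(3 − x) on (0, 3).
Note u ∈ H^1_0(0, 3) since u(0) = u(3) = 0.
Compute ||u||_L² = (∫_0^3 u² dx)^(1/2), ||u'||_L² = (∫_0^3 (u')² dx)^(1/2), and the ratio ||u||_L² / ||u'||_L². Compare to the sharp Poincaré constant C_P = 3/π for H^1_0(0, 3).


||u||_L² / ||u'||_L² = 3*sqrt(14)/14 < C_P = 3/π.

u(x) = -4·x^2·(3 − x), so u'(x) = 12*x*(x - 2).
u(x) = -4·x^2·(3 − x) vanishes at x = 0 and x = 3, so u ∈ H^1_0(0, 3). Differentiate via the product rule and integrate the resulting polynomials term by term.
  ∫_0^3 u² dx = ∫_0^3 (16*x^6 - 96*x^5 + 144*x^4) dx. Term by term:
    ∫_0^3 16*x^6 dx = 34992/7;  ∫_0^3 -96*x^5 dx = -11664;  ∫_0^3 144*x^4 dx = 34992/5.
  Sum: 34992/7 − 11664 + 34992/5 = 11664/35.
  ∫_0^3 (u')² dx = ∫_0^3 (144*x^4 - 576*x^3 + 576*x^2) dx. Term by term:
    ∫_0^3 144*x^4 dx = 34992/5;  ∫_0^3 -576*x^3 dx = -11664;  ∫_0^3 576*x^2 dx = 5184.
  Sum: 34992/5 − 11664 + 5184 = 2592/5.
∫_0^3 u² dx = 11664/35, so ||u||_L² = 108*sqrt(35)/35.
∫_0^3 (u')² dx = 2592/5, so ||u'||_L² = 36*sqrt(10)/5.
Ratio ||u||_L² / ||u'||_L² = 3*sqrt(14)/14.
Sharp Poincaré constant on H^1_0(0, 3) is C_P = L/π = 3/π, achieved by sin(π/3·x).
A polynomial bump cannot attain the sharp Poincaré constant (only the first sine eigenfunction does), so the ratio is strictly less than C_P, consistent with ||u||_L² ≤ C_P ||u'||_L².


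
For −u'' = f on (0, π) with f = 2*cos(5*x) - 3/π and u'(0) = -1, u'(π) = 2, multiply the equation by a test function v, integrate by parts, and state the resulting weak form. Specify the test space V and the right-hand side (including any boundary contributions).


V = H^1(0, π) (v unrestricted at boundary; u is determined up to an additive constant); weak form: ∫_0^π u'v' dx = ∫_0^π (2*cos(5*x) - 3/π) v dx + 2·v(π) + v(0) for all v ∈ V.

Multiply both sides by a test function v and integrate from 0 to π:
  ∫_0^π −u''(x) v(x) dx = ∫_0^π f(x) v(x) dx.
Integrate the LHS by parts once:
  ∫_0^π −u'' v dx = −[u'(x) v(x)]_0^π + ∫_0^π u'(x) v'(x) dx.
Thus ∫_0^π u'(x) v'(x) dx = ∫_0^π f(x) v(x) dx + [u'(x) v(x)]_0^π.
Choose V so that boundary terms are either known or forced to vanish.
u has inhomogeneous Neumann u'(0) = -1, u'(π) = 2. [u' v]_0^π = (2)·v(π) − (-1)·v(0) = 2·v(π) + v(0). Take V = H^1(0, π); boundary term becomes part of RHS.
Weak formulation: find u (satisfying any essential BC) such that ∫_0^π u'(x) v'(x) dx = ∫_0^π f v dx + 2·v(π) + v(0) for all v ∈ V (Neumann data are natural BCs: they enter the RHS as boundary terms).
Substituting f(x) = 2*cos(5*x) - 3/π, the right-hand side is ∫_0^π (2*cos(5*x) - 3/π) v dx + 2·v(π) + v(0).
Compatibility check (pure Neumann): taking v ≡ 1 ∈ V gives 0 = ∫_0^π f dx + (2) − (-1), i.e. ∫_0^π f dx must equal u'(0) − u'(π) = -3. Indeed ∫_0^π (2*cos(5*x) - 3/π) dx = -3, so the data are compatible. The solution is then unique only up to an additive constant (fix it e.g. by requiring ∫_0^π u dx = 0).


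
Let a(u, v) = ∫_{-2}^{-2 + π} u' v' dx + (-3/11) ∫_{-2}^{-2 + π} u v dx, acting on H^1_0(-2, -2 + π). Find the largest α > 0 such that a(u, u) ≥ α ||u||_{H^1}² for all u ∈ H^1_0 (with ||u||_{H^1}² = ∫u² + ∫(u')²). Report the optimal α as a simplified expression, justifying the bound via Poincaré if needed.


α = 4/11

Coercivity of a(·,·) on H^1_0(-2, -2 + π) means a(u, u) ≥ α ||u||_{H^1}² for every u ∈ H^1_0.
The interval has length L = π, and Poincaré/coercivity depend only on L. Here a(u, u) = ∫(u')² + (-3/11)·∫u².
Here c = -3/11 < 0 with |c| < (π/L)² = 1, so coercivity still holds. The condition a(u,u) ≥ α||u||_{H^1}² reads (1−α)∫(u')² ≥ (α−c)∫u². Any admissible α is ≤ 1 (rapidly oscillating u have ∫u²/∫(u')² → 0), and α = 1 would force 0 ≥ (1−c)∫u², impossible since c < 1; so 1−α > 0. By the sharp Poincaré inequality on H^1_0 of an interval of length L, ∫(u')² ≥ (π/L)²∫u² with equality for the first sine mode sin(π(x−x₀)/L) (x₀ the left endpoint), so the inequality holds for all u iff (1−α)(π/L)² ≥ α − c, i.e. α ≤ ((π/L)² + c)/((π/L)² + 1) = (1 + c(L/π)²)/(1 + (L/π)²). (Direct route, valid since c ≤ 0: Poincaré gives c∫u² ≥ c(L/π)²∫(u')², so a(u,u) ≥ (1 + c(L/π)²)∫(u')², while ||u||_{H^1}² ≤ (1 + (L/π)²)∫(u')²; dividing yields the same α.) With (π/L)² = 1 and c = -3/11, the largest admissible constant is α = ((π/L)² + c)/((π/L)² + 1).
Simplifying, α = 4/11.


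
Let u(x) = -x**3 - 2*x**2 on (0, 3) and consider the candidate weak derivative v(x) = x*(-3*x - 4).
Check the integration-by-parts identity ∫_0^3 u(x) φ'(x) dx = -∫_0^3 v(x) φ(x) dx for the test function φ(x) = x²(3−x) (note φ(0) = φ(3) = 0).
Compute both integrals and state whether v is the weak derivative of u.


LHS = 243/2, RHS = 243/2. Yes, v = u' weakly.

u(x) = -x**3 - 2*x**2, classical derivative u'(x) = -3*x**2 - 4*x.
φ(x) = x²(3−x), so φ'(x) = 3*x*(2 - x).
Note φ(0) = φ(3) = 0, so the boundary term u·φ vanishes.
LHS = ∫_0^3 u(x) φ'(x) dx = ∫_0^3 (3*x^5 - 12*x^3) dx. Term by term:
  ∫_0^3 3*x^5 dx = 729/2;  ∫_0^3 -12*x^3 dx = -243.
Sum: 729/2 − 243 = 243/2.
So LHS = 243/2.
∫_0^3 v(x) φ(x) dx = ∫_0^3 (3*x^5 - 5*x^4 - 12*x^3) dx. Term by term:
  ∫_0^3 3*x^5 dx = 729/2;  ∫_0^3 -5*x^4 dx = -243;  ∫_0^3 -12*x^3 dx = -243.
Sum: 729/2 − 243 − 243 = -243/2.
So RHS = -∫_0^3 v(x) φ(x) dx = 243/2.
LHS = RHS, so the identity holds for this test φ.
Moreover u is smooth here and v(x) = u'(x) = -3*x**2 - 4*x pointwise, so the identity holds for every test function. Hence v is the weak derivative of u.


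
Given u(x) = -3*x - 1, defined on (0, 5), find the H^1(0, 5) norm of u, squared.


||u||_{H^1}^2 = 500

The H^1 norm (squared) on an interval (0, L) is
  ||u||_{H^1}^2 = ∫_0^L u(x)^2 dx + ∫_0^L u'(x)^2 dx.
Compute u'(x) = -3.
Then u(x)^2 = 9*x**2 + 6*x + 1 and u'(x)^2 = 9.
Integrate each monomial from 0 to 5 using ∫_0^5 c·x^n dx = c·5^(n+1)/(n+1):
  ∫_0^5 u(x)^2 dx = ∫_0^5 (9*x^2 + 6*x + 1) dx. Term by term:
    ∫_0^5 9*x^2 dx = 375;  ∫_0^5 6*x dx = 75;  ∫_0^5 1 dx = 5.
  Sum: 375 + 75 + 5 = 455.
  ∫_0^5 u'(x)^2 dx = ∫_0^5 (9) dx. Term by term:
    ∫_0^5 9 dx = 45.
Adding: ||u||_{H^1}^2 = 455 + 45 = 500.


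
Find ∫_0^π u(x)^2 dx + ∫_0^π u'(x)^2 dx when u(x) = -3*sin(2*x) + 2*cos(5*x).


||u||_{H^1(0,π)}^2 = 416/7 + 149*π/2

u'(x) = -10*sin(5*x) - 6*cos(2*x).
Expand u² and (u')² and integrate term by term on (0, π), using: for integers n ≥ 1, ∫_0^π sin²(nx) dx = ∫_0^π cos²(nx) dx = π/2; for n ≠ n', ∫_0^π sin(nx)sin(n'x) dx = ∫_0^π cos(nx)cos(n'x) dx = 0; and by product-to-sum, ∫_0^π sin(nx)cos(n'x) dx = ½∫_0^π [sin((n+n')x) + sin((n−n')x)] dx, which is 0 when n+n' is even and 2n/(n²−n'²) when n+n' is odd (it need not vanish on (0, π)).
  u² squared terms: (-3)²·∫sin(2x)² dx = 9·π/2 = 9*π/2;  (2)²·∫cos(5x)² dx = 4·π/2 = 2*π.
  u² cross terms: 2·(-3)·(2)·∫sin(2x)·cos(5x) dx = -12·(-4/21) = 16/7.
  So ∫_0^π u² dx = 9*π/2 + 2*π + 16/7 = 16/7 + 13*π/2.
  (u')² squared terms: (-10)²·∫sin(5x)² dx = 100·π/2 = 50*π;  (-6)²·∫cos(2x)² dx = 36·π/2 = 18*π.
  (u')² cross terms: 2·(-10)·(-6)·∫sin(5x)·cos(2x) dx = 120·(10/21) = 400/7.
  So ∫_0^π (u')² dx = 50*π + 18*π + 400/7 = 400/7 + 68*π.
||u||_{H^1}^2 = (16/7 + 13*π/2) + (400/7 + 68*π) = 416/7 + 149*π/2.


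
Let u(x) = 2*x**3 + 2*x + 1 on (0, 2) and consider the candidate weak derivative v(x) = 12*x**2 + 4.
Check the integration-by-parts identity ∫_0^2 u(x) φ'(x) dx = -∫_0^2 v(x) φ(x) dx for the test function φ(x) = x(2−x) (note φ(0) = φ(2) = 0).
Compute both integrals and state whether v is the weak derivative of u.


LHS = -184/15, RHS = -368/15. No, v is not the weak derivative of u.

u(x) = 2*x**3 + 2*x + 1, classical derivative u'(x) = 6*x**2 + 2.
φ(x) = x(2−x), so φ'(x) = 2 - 2*x.
Note φ(0) = φ(2) = 0, so the boundary term u·φ vanishes.
LHS = ∫_0^2 u(x) φ'(x) dx = ∫_0^2 (-4*x^4 + 4*x^3 - 4*x^2 + 2*x + 2) dx. Term by term:
  ∫_0^2 -4*x^4 dx = -128/5;  ∫_0^2 4*x^3 dx = 16;  ∫_0^2 -4*x^2 dx = -32/3;
  ∫_0^2 2*x dx = 4;  ∫_0^2 2 dx = 4.
Sum: -128/5 + 16 − 32/3 + 4 + 4 = -184/15.
So LHS = -184/15.
∫_0^2 v(x) φ(x) dx = ∫_0^2 (-12*x^4 + 24*x^3 - 4*x^2 + 8*x) dx. Term by term:
  ∫_0^2 -12*x^4 dx = -384/5;  ∫_0^2 24*x^3 dx = 96;  ∫_0^2 -4*x^2 dx = -32/3;
  ∫_0^2 8*x dx = 16.
Sum: -384/5 + 96 − 32/3 + 16 = 368/15.
So RHS = -∫_0^2 v(x) φ(x) dx = -368/15.
LHS − RHS = 184/15 ≠ 0, so the identity fails.
(For a valid weak derivative the identity must hold for EVERY test function, in particular this one. The failure shows v is NOT the weak derivative of u.)
Correct weak derivative would be u'(x) = 6*x**2 + 2.


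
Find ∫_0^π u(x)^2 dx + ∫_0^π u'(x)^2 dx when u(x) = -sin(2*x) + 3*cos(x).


||u||_{H^1(0,π)}^2 = -16 + 23*π/2

u'(x) = -3*sin(x) - 2*cos(2*x).
Expand u² and (u')² and integrate term by term on (0, π), using: for integers n ≥ 1, ∫_0^π sin²(nx) dx = ∫_0^π cos²(nx) dx = π/2; for n ≠ n', ∫_0^π sin(nx)sin(n'x) dx = ∫_0^π cos(nx)cos(n'x) dx = 0; and by product-to-sum, ∫_0^π sin(nx)cos(n'x) dx = ½∫_0^π [sin((n+n')x) + sin((n−n')x)] dx, which is 0 when n+n' is even and 2n/(n²−n'²) when n+n' is odd (it need not vanish on (0, π)).
  u² squared terms: (-1)²·∫sin(2x)² dx = 1·π/2 = π/2;  (3)²·∫cos(x)² dx = 9·π/2 = 9*π/2.
  u² cross terms: 2·(-1)·(3)·∫sin(2x)·cos(x) dx = -6·(4/3) = -8.
  So ∫_0^π u² dx = π/2 + 9*π/2 − 8 = -8 + 5*π.
  (u')² squared terms: (-3)²·∫sin(x)² dx = 9·π/2 = 9*π/2;  (-2)²·∫cos(2x)² dx = 4·π/2 = 2*π.
  (u')² cross terms: 2·(-3)·(-2)·∫sin(x)·cos(2x) dx = 12·(-2/3) = -8.
  So ∫_0^π (u')² dx = 9*π/2 + 2*π − 8 = -8 + 13*π/2.
||u||_{H^1}^2 = (-8 + 5*π) + (-8 + 13*π/2) = -16 + 23*π/2.


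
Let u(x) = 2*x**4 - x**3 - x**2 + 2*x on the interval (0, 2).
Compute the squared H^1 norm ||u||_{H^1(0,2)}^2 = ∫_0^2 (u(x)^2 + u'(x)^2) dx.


||u||_{H^1}^2 = 247144/315

The H^1 norm (squared) on an interval (0, L) is
  ||u||_{H^1}^2 = ∫_0^L u(x)^2 dx + ∫_0^L u'(x)^2 dx.
Compute u'(x) = 8*x**3 - 3*x**2 - 2*x + 2.
Then u(x)^2 = 4*x**8 - 4*x**7 - 3*x**6 + 10*x**5 - 3*x**4 - 4*x**3 + 4*x**2 and u'(x)^2 = 64*x**6 - 48*x**5 - 23*x**4 + 44*x**3 - 8*x**2 - 8*x + 4.
Integrate each monomial from 0 to 2 using ∫_0^2 c·x^n dx = c·2^(n+1)/(n+1):
  ∫_0^2 u(x)^2 dx = ∫_0^2 (4*x^8 - 4*x^7 - 3*x^6 + 10*x^5 - 3*x^4 - 4*x^3 + 4*x^2) dx. Term by term:
    ∫_0^2 4*x^8 dx = 2048/9;  ∫_0^2 -4*x^7 dx = -128;  ∫_0^2 -3*x^6 dx = -384/7;
    ∫_0^2 10*x^5 dx = 320/3;  ∫_0^2 -3*x^4 dx = -96/5;  ∫_0^2 -4*x^3 dx = -16;
    ∫_0^2 4*x^2 dx = 32/3.
  Sum: 2048/9 − 128 − 384/7 + 320/3 − 96/5 − 16 + 32/3 = 39952/315.
  ∫_0^2 u'(x)^2 dx = ∫_0^2 (64*x^6 - 48*x^5 - 23*x^4 + 44*x^3 - 8*x^2 - 8*x + 4) dx. Term by term:
    ∫_0^2 64*x^6 dx = 8192/7;  ∫_0^2 -48*x^5 dx = -512;  ∫_0^2 -23*x^4 dx = -736/5;
    ∫_0^2 44*x^3 dx = 176;  ∫_0^2 -8*x^2 dx = -64/3;  ∫_0^2 -8*x dx = -16;
    ∫_0^2 4 dx = 8.
  Sum: 8192/7 − 512 − 736/5 + 176 − 64/3 − 16 + 8 = 69064/105.
Adding: ||u||_{H^1}^2 = 39952/315 + 69064/105 = 247144/315.


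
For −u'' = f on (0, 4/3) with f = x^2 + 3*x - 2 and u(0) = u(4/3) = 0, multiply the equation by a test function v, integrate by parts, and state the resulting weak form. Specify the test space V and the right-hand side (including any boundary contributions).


V = H^1_0(0, 4/3) (so v(0) = v(4/3) = 0); weak form: ∫_0^4/3 u'v' dx = ∫_0^4/3 (x^2 + 3*x - 2) v dx for all v ∈ V.

Multiply both sides by a test function v and integrate from 0 to 4/3:
  ∫_0^4/3 −u''(x) v(x) dx = ∫_0^4/3 f(x) v(x) dx.
Integrate the LHS by parts once:
  ∫_0^4/3 −u'' v dx = −[u'(x) v(x)]_0^4/3 + ∫_0^4/3 u'(x) v'(x) dx.
Thus ∫_0^4/3 u'(x) v'(x) dx = ∫_0^4/3 f(x) v(x) dx + [u'(x) v(x)]_0^4/3.
Choose V so that boundary terms are either known or forced to vanish.
u is Dirichlet: u(0) = u(4/3) = 0. Let V = H^1_0(0, 4/3); then v(0) = v(4/3) = 0, and [u' v]_0^4/3 = 0.
Weak formulation: find u (satisfying any essential BC) such that ∫_0^4/3 u'(x) v'(x) dx = ∫_0^4/3 f v dx for all v ∈ V.
Substituting f(x) = x^2 + 3*x - 2, the right-hand side is ∫_0^4/3 (x^2 + 3*x - 2) v dx.


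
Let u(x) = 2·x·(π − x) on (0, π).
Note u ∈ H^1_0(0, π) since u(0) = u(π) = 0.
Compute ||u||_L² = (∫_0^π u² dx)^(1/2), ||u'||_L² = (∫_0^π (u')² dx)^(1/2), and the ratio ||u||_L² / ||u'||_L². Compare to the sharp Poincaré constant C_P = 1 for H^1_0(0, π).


||u||_L² / ||u'||_L² = sqrt(10)*π/10 < C_P = 1.

u(x) = 2·x·(π − x), so u'(x) = -4*x + 2*π.
u(x) = 2·x·(π − x) vanishes at x = 0 and x = π, so u ∈ H^1_0(0, π). Differentiate via the product rule and integrate the resulting polynomials term by term.
  ∫_0^π u² dx = ∫_0^π (4*x^4 - 8*π*x^3 + 4*π^2*x^2) dx. Term by term:
    ∫_0^π 4*x^4 dx = 4*π^5/5;  ∫_0^π -8*π*x^3 dx = -2*π^5;  ∫_0^π 4*π^2*x^2 dx = 4*π^5/3.
  Sum: 4*π^5/5 − 2*π^5 + 4*π^5/3 = 2*π^5/15.
  ∫_0^π (u')² dx = ∫_0^π (16*x^2 - 16*π*x + 4*π^2) dx. Term by term:
    ∫_0^π 16*x^2 dx = 16*π^3/3;  ∫_0^π -16*π*x dx = -8*π^3;  ∫_0^π 4*π^2 dx = 4*π^3.
  Sum: 16*π^3/3 − 8*π^3 + 4*π^3 = 4*π^3/3.
∫_0^π u² dx = 2*π^5/15, so ||u||_L² = sqrt(30)*π^(5/2)/15.
∫_0^π (u')² dx = 4*π^3/3, so ||u'||_L² = 2*sqrt(3)*π^(3/2)/3.
Ratio ||u||_L² / ||u'||_L² = sqrt(10)*π/10.
Sharp Poincaré constant on H^1_0(0, π) is C_P = L/π = 1, achieved by sin(x).
A polynomial bump cannot attain the sharp Poincaré constant (only the first sine eigenfunction does), so the ratio is strictly less than C_P, consistent with ||u||_L² ≤ C_P ||u'||_L².


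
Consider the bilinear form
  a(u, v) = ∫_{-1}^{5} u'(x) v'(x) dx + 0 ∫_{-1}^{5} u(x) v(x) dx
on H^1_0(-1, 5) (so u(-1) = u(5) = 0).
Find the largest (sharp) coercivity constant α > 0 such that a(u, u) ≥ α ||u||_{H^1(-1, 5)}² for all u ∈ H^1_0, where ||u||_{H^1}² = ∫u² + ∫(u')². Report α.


α = π^2/(π^2 + 36)

Coercivity of a(·,·) on H^1_0(-1, 5) means a(u, u) ≥ α ||u||_{H^1}² for every u ∈ H^1_0.
The interval has length L = 6, and Poincaré/coercivity depend only on L. Here a(u, u) = ∫(u')² + (0)·∫u².
Here c = 0, so a(u,u) = ∫(u')² alone. The condition a(u,u) ≥ α||u||_{H^1}² reads (1−α)∫(u')² ≥ (α−c)∫u². Any admissible α is ≤ 1 (rapidly oscillating u have ∫u²/∫(u')² → 0), and α = 1 would force 0 ≥ (1−c)∫u², impossible since c < 1; so 1−α > 0. By the sharp Poincaré inequality on H^1_0 of an interval of length L, ∫(u')² ≥ (π/L)²∫u² with equality for the first sine mode sin(π(x−x₀)/L) (x₀ the left endpoint), so the inequality holds for all u iff (1−α)(π/L)² ≥ α − c, i.e. α ≤ ((π/L)² + c)/((π/L)² + 1) = (1 + c(L/π)²)/(1 + (L/π)²). (Direct route, valid since c ≤ 0: Poincaré gives c∫u² ≥ c(L/π)²∫(u')², so a(u,u) ≥ (1 + c(L/π)²)∫(u')², while ||u||_{H^1}² ≤ (1 + (L/π)²)∫(u')²; dividing yields the same α.) With (π/L)² = π^2/36 and c = 0, the largest admissible constant is α = ((π/L)² + c)/((π/L)² + 1).
Simplifying, α = π^2/(π^2 + 36).


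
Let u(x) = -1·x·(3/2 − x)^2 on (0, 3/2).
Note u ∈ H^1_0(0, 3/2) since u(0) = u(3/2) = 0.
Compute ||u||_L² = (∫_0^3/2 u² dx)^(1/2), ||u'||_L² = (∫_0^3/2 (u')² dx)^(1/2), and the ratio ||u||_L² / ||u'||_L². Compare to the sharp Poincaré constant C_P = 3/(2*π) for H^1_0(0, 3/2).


||u||_L² / ||u'||_L² = 3*sqrt(14)/28 < C_P = 3/(2*π).

u(x) = -1·x·(3/2 − x)^2, so u'(x) = -3*x^2 + 6*x - 9/4.
u(x) = -1·x·(3/2 − x)^2 vanishes at x = 0 and x = 3/2, so u ∈ H^1_0(0, 3/2). Differentiate via the product rule and integrate the resulting polynomials term by term.
  ∫_0^3/2 u² dx = ∫_0^3/2 (x^6 - 6*x^5 + 27*x^4/2 - 27*x^3/2 + 81*x^2/16) dx. Term by term:
    ∫_0^3/2 x^6 dx = 2187/896;  ∫_0^3/2 -6*x^5 dx = -729/64;  ∫_0^3/2 27*x^4/2 dx = 6561/320;
    ∫_0^3/2 -27*x^3/2 dx = -2187/128;  ∫_0^3/2 81*x^2/16 dx = 729/128.
  Sum: 2187/896 − 729/64 + 6561/320 − 2187/128 + 729/128 = 729/4480.
  ∫_0^3/2 (u')² dx = ∫_0^3/2 (9*x^4 - 36*x^3 + 99*x^2/2 - 27*x + 81/16) dx. Term by term:
    ∫_0^3/2 9*x^4 dx = 2187/160;  ∫_0^3/2 -36*x^3 dx = -729/16;  ∫_0^3/2 99*x^2/2 dx = 891/16;
    ∫_0^3/2 -27*x dx = -243/8;  ∫_0^3/2 81/16 dx = 243/32.
  Sum: 2187/160 − 729/16 + 891/16 − 243/8 + 243/32 = 81/80.
∫_0^3/2 u² dx = 729/4480, so ||u||_L² = 27*sqrt(70)/560.
∫_0^3/2 (u')² dx = 81/80, so ||u'||_L² = 9*sqrt(5)/20.
Ratio ||u||_L² / ||u'||_L² = 3*sqrt(14)/28.
Sharp Poincaré constant on H^1_0(0, 3/2) is C_P = L/π = 3/(2*π), achieved by sin(2*π/3·x).
A polynomial bump cannot attain the sharp Poincaré constant (only the first sine eigenfunction does), so the ratio is strictly less than C_P, consistent with ||u||_L² ≤ C_P ||u'||_L².


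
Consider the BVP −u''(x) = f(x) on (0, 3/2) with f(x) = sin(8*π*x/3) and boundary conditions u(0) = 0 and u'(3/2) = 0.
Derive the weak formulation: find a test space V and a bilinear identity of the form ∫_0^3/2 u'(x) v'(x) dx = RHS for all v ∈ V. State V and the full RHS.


V = {v ∈ H^1(0, 3/2) : v(0) = 0} (test functions vanish at x = 0 where u is specified); weak form: ∫_0^3/2 u'v' dx = ∫_0^3/2 (sin(8*π*x/3)) v dx for all v ∈ V.

Multiply both sides by a test function v and integrate from 0 to 3/2:
  ∫_0^3/2 −u''(x) v(x) dx = ∫_0^3/2 f(x) v(x) dx.
Integrate the LHS by parts once:
  ∫_0^3/2 −u'' v dx = −[u'(x) v(x)]_0^3/2 + ∫_0^3/2 u'(x) v'(x) dx.
Thus ∫_0^3/2 u'(x) v'(x) dx = ∫_0^3/2 f(x) v(x) dx + [u'(x) v(x)]_0^3/2.
Choose V so that boundary terms are either known or forced to vanish.
Mixed BC: u(0) = 0 (Dirichlet) and u'(3/2) = 0 (Neumann). Define V = {v ∈ H^1(0, 3/2) : v(0) = 0}. Then [u' v]_0^3/2 = u'(3/2)·v(3/2) − u'(0)·0 = 0.
Weak formulation: find u (satisfying any essential BC) such that ∫_0^3/2 u'(x) v'(x) dx = ∫_0^3/2 f v dx for all v ∈ V (Dirichlet at 0 absorbed into V; the Neumann datum at x = 3/2 is zero, so no boundary term remains).
Substituting f(x) = sin(8*π*x/3), the right-hand side is ∫_0^3/2 (sin(8*π*x/3)) v dx.


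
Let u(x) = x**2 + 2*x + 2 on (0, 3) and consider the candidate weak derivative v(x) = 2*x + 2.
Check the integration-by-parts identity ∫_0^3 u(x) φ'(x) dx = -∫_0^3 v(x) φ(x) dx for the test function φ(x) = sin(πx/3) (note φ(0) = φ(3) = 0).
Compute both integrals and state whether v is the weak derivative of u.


LHS = -30/π, RHS = -30/π. Yes, v = u' weakly.

u(x) = x**2 + 2*x + 2, classical derivative u'(x) = 2*x + 2.
φ(x) = sin(πx/3), so φ'(x) = π*cos(π*x/3)/3.
Note φ(0) = φ(3) = 0, so the boundary term u·φ vanishes.
LHS = ∫_0^3 u(x) φ'(x) dx = ∫_0^3 (π*x^2*cos(π*x/3)/3 + 2*π*x*cos(π*x/3)/3 + 2*π*cos(π*x/3)/3) dx. Term by term:
  ∫_0^3 2*π*cos(π*x/3)/3 dx = 0;  ∫_0^3 π*x^2*cos(π*x/3)/3 dx = -18/π;  ∫_0^3 2*π*x*cos(π*x/3)/3 dx = -12/π.
Sum: 0 − 18/π − 12/π = -30/π.
So LHS = -30/π.
∫_0^3 v(x) φ(x) dx = ∫_0^3 (2*x*sin(π*x/3) + 2*sin(π*x/3)) dx. Term by term:
  ∫_0^3 2*sin(π*x/3) dx = 12/π;  ∫_0^3 2*x*sin(π*x/3) dx = 18/π.
Sum: 12/π + 18/π = 30/π.
So RHS = -∫_0^3 v(x) φ(x) dx = -30/π.
LHS = RHS, so the identity holds for this test φ.
Moreover u is smooth here and v(x) = u'(x) = 2*x + 2 pointwise, so the identity holds for every test function. Hence v is the weak derivative of u.


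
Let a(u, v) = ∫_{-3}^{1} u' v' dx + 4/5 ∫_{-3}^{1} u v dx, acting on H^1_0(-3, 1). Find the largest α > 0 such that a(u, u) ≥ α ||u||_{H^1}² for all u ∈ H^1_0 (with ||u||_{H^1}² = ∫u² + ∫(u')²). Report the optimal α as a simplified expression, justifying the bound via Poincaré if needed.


α = (π^2 + 64/5)/(π^2 + 16)

Coercivity of a(·,·) on H^1_0(-3, 1) means a(u, u) ≥ α ||u||_{H^1}² for every u ∈ H^1_0.
The interval has length L = 4, and Poincaré/coercivity depend only on L. Here a(u, u) = ∫(u')² + (4/5)·∫u².
Here 0 < c = 4/5 < 1. The condition a(u,u) ≥ α||u||_{H^1}² reads (1−α)∫(u')² ≥ (α−c)∫u². Any admissible α is ≤ 1 (rapidly oscillating u have ∫u²/∫(u')² → 0), and α = 1 would force 0 ≥ (1−c)∫u², impossible since c < 1; so 1−α > 0. By the sharp Poincaré inequality on H^1_0 of an interval of length L, ∫(u')² ≥ (π/L)²∫u² with equality for the first sine mode sin(π(x−x₀)/L) (x₀ the left endpoint), so the inequality holds for all u iff (1−α)(π/L)² ≥ α − c, i.e. α ≤ ((π/L)² + c)/((π/L)² + 1) = (1 + c(L/π)²)/(1 + (L/π)²). With (π/L)² = π^2/16 and c = 4/5, the largest admissible constant is α = ((π/L)² + c)/((π/L)² + 1).
Simplifying, α = (π^2 + 64/5)/(π^2 + 16).


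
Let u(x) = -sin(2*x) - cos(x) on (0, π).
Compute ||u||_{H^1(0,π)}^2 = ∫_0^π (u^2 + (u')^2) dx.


||u||_{H^1(0,π)}^2 = 16/3 + 7*π/2

u'(x) = sin(x) - 2*cos(2*x).
Expand u² and (u')² and integrate term by term on (0, π), using: for integers n ≥ 1, ∫_0^π sin²(nx) dx = ∫_0^π cos²(nx) dx = π/2; for n ≠ n', ∫_0^π sin(nx)sin(n'x) dx = ∫_0^π cos(nx)cos(n'x) dx = 0; and by product-to-sum, ∫_0^π sin(nx)cos(n'x) dx = ½∫_0^π [sin((n+n')x) + sin((n−n')x)] dx, which is 0 when n+n' is even and 2n/(n²−n'²) when n+n' is odd (it need not vanish on (0, π)).
  u² squared terms: (-1)²·∫cos(x)² dx = 1·π/2 = π/2;  (-1)²·∫sin(2x)² dx = 1·π/2 = π/2.
  u² cross terms: 2·(-1)·(-1)·∫cos(x)·sin(2x) dx = 2·(4/3) = 8/3.
  So ∫_0^π u² dx = π/2 + π/2 + 8/3 = 8/3 + π.
  (u')² squared terms: (-2)²·∫cos(2x)² dx = 4·π/2 = 2*π;  (1)²·∫sin(x)² dx = 1·π/2 = π/2.
  (u')² cross terms: 2·(-2)·(1)·∫cos(2x)·sin(x) dx = -4·(-2/3) = 8/3.
  So ∫_0^π (u')² dx = 2*π + π/2 + 8/3 = 8/3 + 5*π/2.
||u||_{H^1}^2 = (8/3 + π) + (8/3 + 5*π/2) = 16/3 + 7*π/2.


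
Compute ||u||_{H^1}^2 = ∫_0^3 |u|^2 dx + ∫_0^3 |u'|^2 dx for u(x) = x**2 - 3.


||u||_{H^1}^2 = 288/5

The H^1 norm (squared) on an interval (0, L) is
  ||u||_{H^1}^2 = ∫_0^L u(x)^2 dx + ∫_0^L u'(x)^2 dx.
Compute u'(x) = 2*x.
Then u(x)^2 = x**4 - 6*x**2 + 9 and u'(x)^2 = 4*x**2.
Integrate each monomial from 0 to 3 using ∫_0^3 c·x^n dx = c·3^(n+1)/(n+1):
  ∫_0^3 u(x)^2 dx = ∫_0^3 (x^4 - 6*x^2 + 9) dx. Term by term:
    ∫_0^3 x^4 dx = 243/5;  ∫_0^3 -6*x^2 dx = -54;  ∫_0^3 9 dx = 27.
  Sum: 243/5 − 54 + 27 = 108/5.
  ∫_0^3 u'(x)^2 dx = ∫_0^3 (4*x^2) dx. Term by term:
    ∫_0^3 4*x^2 dx = 36.
Adding: ||u||_{H^1}^2 = 108/5 + 36 = 288/5.


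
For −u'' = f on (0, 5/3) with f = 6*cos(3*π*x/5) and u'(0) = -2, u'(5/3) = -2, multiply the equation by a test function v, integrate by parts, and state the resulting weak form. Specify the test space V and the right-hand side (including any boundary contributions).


V = H^1(0, 5/3) (v unrestricted at boundary; u is determined up to an additive constant); weak form: ∫_0^5/3 u'v' dx = ∫_0^5/3 (6*cos(3*π*x/5)) v dx − 2·v(5/3) + 2·v(0) for all v ∈ V.

Multiply both sides by a test function v and integrate from 0 to 5/3:
  ∫_0^5/3 −u''(x) v(x) dx = ∫_0^5/3 f(x) v(x) dx.
Integrate the LHS by parts once:
  ∫_0^5/3 −u'' v dx = −[u'(x) v(x)]_0^5/3 + ∫_0^5/3 u'(x) v'(x) dx.
Thus ∫_0^5/3 u'(x) v'(x) dx = ∫_0^5/3 f(x) v(x) dx + [u'(x) v(x)]_0^5/3.
Choose V so that boundary terms are either known or forced to vanish.
u has inhomogeneous Neumann u'(0) = -2, u'(5/3) = -2. [u' v]_0^5/3 = (-2)·v(5/3) − (-2)·v(0) = − 2·v(5/3) + 2·v(0). Take V = H^1(0, 5/3); boundary term becomes part of RHS.
Weak formulation: find u (satisfying any essential BC) such that ∫_0^5/3 u'(x) v'(x) dx = ∫_0^5/3 f v dx − 2·v(5/3) + 2·v(0) for all v ∈ V (Neumann data are natural BCs: they enter the RHS as boundary terms).
Substituting f(x) = 6*cos(3*π*x/5), the right-hand side is ∫_0^5/3 (6*cos(3*π*x/5)) v dx − 2·v(5/3) + 2·v(0).
Compatibility check (pure Neumann): taking v ≡ 1 ∈ V gives 0 = ∫_0^5/3 f dx + (-2) − (-2), i.e. ∫_0^5/3 f dx must equal u'(0) − u'(5/3) = 0. Indeed ∫_0^5/3 (6*cos(3*π*x/5)) dx = 0, so the data are compatible. The solution is then unique only up to an additive constant (fix it e.g. by requiring ∫_0^5/3 u dx = 0).


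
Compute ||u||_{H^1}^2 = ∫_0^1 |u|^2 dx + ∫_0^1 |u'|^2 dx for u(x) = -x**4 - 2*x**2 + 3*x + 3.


||u||_{H^1}^2 = 1153/63

The H^1 norm (squared) on an interval (0, L) is
  ||u||_{H^1}^2 = ∫_0^L u(x)^2 dx + ∫_0^L u'(x)^2 dx.
Compute u'(x) = -4*x**3 - 4*x + 3.
Then u(x)^2 = x**8 + 4*x**6 - 6*x**5 - 2*x**4 - 12*x**3 - 3*x**2 + 18*x + 9 and u'(x)^2 = 16*x**6 + 32*x**4 - 24*x**3 + 16*x**2 - 24*x + 9.
Integrate each monomial from 0 to 1 using ∫_0^1 c·x^n dx = c·1^(n+1)/(n+1):
  ∫_0^1 u(x)^2 dx = ∫_0^1 (x^8 + 4*x^6 - 6*x^5 - 2*x^4 - 12*x^3 - 3*x^2 + 18*x + 9) dx. Term by term:
    ∫_0^1 x^8 dx = 1/9;  ∫_0^1 4*x^6 dx = 4/7;  ∫_0^1 -6*x^5 dx = -1;
    ∫_0^1 -2*x^4 dx = -2/5;  ∫_0^1 -12*x^3 dx = -3;  ∫_0^1 -3*x^2 dx = -1;
    ∫_0^1 18*x dx = 9;  ∫_0^1 9 dx = 9.
  Sum: 1/9 + 4/7 − 1 − 2/5 − 3 − 1 + 9 + 9 = 4184/315.
  ∫_0^1 u'(x)^2 dx = ∫_0^1 (16*x^6 + 32*x^4 - 24*x^3 + 16*x^2 - 24*x + 9) dx. Term by term:
    ∫_0^1 16*x^6 dx = 16/7;  ∫_0^1 32*x^4 dx = 32/5;  ∫_0^1 -24*x^3 dx = -6;
    ∫_0^1 16*x^2 dx = 16/3;  ∫_0^1 -24*x dx = -12;  ∫_0^1 9 dx = 9.
  Sum: 16/7 + 32/5 − 6 + 16/3 − 12 + 9 = 527/105.
Adding: ||u||_{H^1}^2 = 4184/315 + 527/105 = 1153/63.


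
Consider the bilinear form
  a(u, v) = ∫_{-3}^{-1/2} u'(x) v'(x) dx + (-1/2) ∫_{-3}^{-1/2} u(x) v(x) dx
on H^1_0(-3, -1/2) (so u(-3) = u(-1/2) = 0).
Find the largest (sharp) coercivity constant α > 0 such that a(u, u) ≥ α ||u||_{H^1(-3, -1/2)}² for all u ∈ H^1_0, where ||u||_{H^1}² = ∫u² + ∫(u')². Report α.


α = (-25 + 8*π^2)/(2*(25 + 4*π^2))

Coercivity of a(·,·) on H^1_0(-3, -1/2) means a(u, u) ≥ α ||u||_{H^1}² for every u ∈ H^1_0.
The interval has length L = 5/2, and Poincaré/coercivity depend only on L. Here a(u, u) = ∫(u')² + (-1/2)·∫u².
Here c = -1/2 < 0 with |c| < (π/L)² = 4*π^2/25, so coercivity still holds. The condition a(u,u) ≥ α||u||_{H^1}² reads (1−α)∫(u')² ≥ (α−c)∫u². Any admissible α is ≤ 1 (rapidly oscillating u have ∫u²/∫(u')² → 0), and α = 1 would force 0 ≥ (1−c)∫u², impossible since c < 1; so 1−α > 0. By the sharp Poincaré inequality on H^1_0 of an interval of length L, ∫(u')² ≥ (π/L)²∫u² with equality for the first sine mode sin(π(x−x₀)/L) (x₀ the left endpoint), so the inequality holds for all u iff (1−α)(π/L)² ≥ α − c, i.e. α ≤ ((π/L)² + c)/((π/L)² + 1) = (1 + c(L/π)²)/(1 + (L/π)²). (Direct route, valid since c ≤ 0: Poincaré gives c∫u² ≥ c(L/π)²∫(u')², so a(u,u) ≥ (1 + c(L/π)²)∫(u')², while ||u||_{H^1}² ≤ (1 + (L/π)²)∫(u')²; dividing yields the same α.) With (π/L)² = 4*π^2/25 and c = -1/2, the largest admissible constant is α = ((π/L)² + c)/((π/L)² + 1).
Simplifying, α = (-25 + 8*π^2)/(2*(25 + 4*π^2)).


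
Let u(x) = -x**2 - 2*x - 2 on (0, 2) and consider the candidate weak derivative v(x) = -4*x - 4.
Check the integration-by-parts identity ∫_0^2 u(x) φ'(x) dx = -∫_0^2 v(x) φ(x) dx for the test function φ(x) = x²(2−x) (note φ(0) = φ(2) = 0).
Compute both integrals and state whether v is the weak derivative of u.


LHS = 88/15, RHS = 176/15. No, v is not the weak derivative of u.

u(x) = -x**2 - 2*x - 2, classical derivative u'(x) = -2*x - 2.
φ(x) = x²(2−x), so φ'(x) = x*(4 - 3*x).
Note φ(0) = φ(2) = 0, so the boundary term u·φ vanishes.
LHS = ∫_0^2 u(x) φ'(x) dx = ∫_0^2 (3*x^4 + 2*x^3 - 2*x^2 - 8*x) dx. Term by term:
  ∫_0^2 3*x^4 dx = 96/5;  ∫_0^2 2*x^3 dx = 8;  ∫_0^2 -2*x^2 dx = -16/3;
  ∫_0^2 -8*x dx = -16.
Sum: 96/5 + 8 − 16/3 − 16 = 88/15.
So LHS = 88/15.
∫_0^2 v(x) φ(x) dx = ∫_0^2 (4*x^4 - 4*x^3 - 8*x^2) dx. Term by term:
  ∫_0^2 4*x^4 dx = 128/5;  ∫_0^2 -4*x^3 dx = -16;  ∫_0^2 -8*x^2 dx = -64/3.
Sum: 128/5 − 16 − 64/3 = -176/15.
So RHS = -∫_0^2 v(x) φ(x) dx = 176/15.
LHS − RHS = -88/15 ≠ 0, so the identity fails.
(For a valid weak derivative the identity must hold for EVERY test function, in particular this one. The failure shows v is NOT the weak derivative of u.)
Correct weak derivative would be u'(x) = -2*x - 2.


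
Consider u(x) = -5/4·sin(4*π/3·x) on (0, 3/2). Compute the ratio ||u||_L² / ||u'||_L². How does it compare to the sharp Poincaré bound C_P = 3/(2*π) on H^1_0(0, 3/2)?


||u||_L² / ||u'||_L² = 3/(4*π) < C_P = 3/(2*π).

u(x) = -5/4·sin(4*π/3·x), so u'(x) = -5*π*cos(4*π*x/3)/3.
Writing u(x) = A·sin(kπx/L) with A = -5/4 and k = 2, use ∫_0^L sin²(kπx/L) dx = L/2 and ∫_0^L cos²(kπx/L) dx = L/2.
u² = 25/16·sin²(4*π/3·x) and (u')² = 25*π^2/9·cos²(4*π/3·x), and each of sin², cos² integrates to L/2 = 3/4 over (0, 3/2).
∫_0^3/2 u² dx = 75/64, so ||u||_L² = 5*sqrt(3)/8.
∫_0^3/2 (u')² dx = 25*π^2/12, so ||u'||_L² = 5*sqrt(3)*π/6.
Ratio ||u||_L² / ||u'||_L² = 3/(4*π).
Sharp Poincaré constant on H^1_0(0, 3/2) is C_P = L/π = 3/(2*π), achieved by sin(2*π/3·x).
This is the k = 2 harmonic; the ratio L/(kπ) is strictly less than C_P = L/π, consistent with the sharp inequality ||u||_L² ≤ C_P ||u'||_L².


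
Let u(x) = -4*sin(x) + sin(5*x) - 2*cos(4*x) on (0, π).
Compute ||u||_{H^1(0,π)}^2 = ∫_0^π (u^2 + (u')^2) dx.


||u||_{H^1(0,π)}^2 = -5032/45 + 63*π

u'(x) = 8*sin(4*x) - 4*cos(x) + 5*cos(5*x).
Expand u² and (u')² and integrate term by term on (0, π), using: for integers n ≥ 1, ∫_0^π sin²(nx) dx = ∫_0^π cos²(nx) dx = π/2; for n ≠ n', ∫_0^π sin(nx)sin(n'x) dx = ∫_0^π cos(nx)cos(n'x) dx = 0; and by product-to-sum, ∫_0^π sin(nx)cos(n'x) dx = ½∫_0^π [sin((n+n')x) + sin((n−n')x)] dx, which is 0 when n+n' is even and 2n/(n²−n'²) when n+n' is odd (it need not vanish on (0, π)).
  u² squared terms: (-4)²·∫sin(x)² dx = 16·π/2 = 8*π;  (-2)²·∫cos(4x)² dx = 4·π/2 = 2*π;  (1)²·∫sin(5x)² dx = 1·π/2 = π/2.
  u² cross terms: 2·(-4)·(-2)·∫sin(x)·cos(4x) dx = 16·(-2/15) = -32/15;  2·(-4)·(1)·∫sin(x)·sin(5x) dx = -8·(0) = 0;  2·(-2)·(1)·∫cos(4x)·sin(5x) dx = -4·(10/9) = -40/9.
  So ∫_0^π u² dx = 8*π + 2*π + π/2 − 32/15 + 0 − 40/9 = -296/45 + 21*π/2.
  (u')² squared terms: (-4)²·∫cos(x)² dx = 16·π/2 = 8*π;  (5)²·∫cos(5x)² dx = 25·π/2 = 25*π/2;  (8)²·∫sin(4x)² dx = 64·π/2 = 32*π.
  (u')² cross terms: 2·(-4)·(5)·∫cos(x)·cos(5x) dx = -40·(0) = 0;  2·(-4)·(8)·∫cos(x)·sin(4x) dx = -64·(8/15) = -512/15;  2·(5)·(8)·∫cos(5x)·sin(4x) dx = 80·(-8/9) = -640/9.
  So ∫_0^π (u')² dx = 8*π + 25*π/2 + 32*π + 0 − 512/15 − 640/9 = -4736/45 + 105*π/2.
||u||_{H^1}^2 = (-296/45 + 21*π/2) + (-4736/45 + 105*π/2) = -5032/45 + 63*π.


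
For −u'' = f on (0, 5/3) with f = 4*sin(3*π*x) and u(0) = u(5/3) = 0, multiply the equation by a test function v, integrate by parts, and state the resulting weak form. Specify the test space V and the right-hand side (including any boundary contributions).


V = H^1_0(0, 5/3) (so v(0) = v(5/3) = 0); weak form: ∫_0^5/3 u'v' dx = ∫_0^5/3 (4*sin(3*π*x)) v dx for all v ∈ V.

Multiply both sides by a test function v and integrate from 0 to 5/3:
  ∫_0^5/3 −u''(x) v(x) dx = ∫_0^5/3 f(x) v(x) dx.
Integrate the LHS by parts once:
  ∫_0^5/3 −u'' v dx = −[u'(x) v(x)]_0^5/3 + ∫_0^5/3 u'(x) v'(x) dx.
Thus ∫_0^5/3 u'(x) v'(x) dx = ∫_0^5/3 f(x) v(x) dx + [u'(x) v(x)]_0^5/3.
Choose V so that boundary terms are either known or forced to vanish.
u is Dirichlet: u(0) = u(5/3) = 0. Let V = H^1_0(0, 5/3); then v(0) = v(5/3) = 0, and [u' v]_0^5/3 = 0.
Weak formulation: find u (satisfying any essential BC) such that ∫_0^5/3 u'(x) v'(x) dx = ∫_0^5/3 f v dx for all v ∈ V.
Substituting f(x) = 4*sin(3*π*x), the right-hand side is ∫_0^5/3 (4*sin(3*π*x)) v dx.


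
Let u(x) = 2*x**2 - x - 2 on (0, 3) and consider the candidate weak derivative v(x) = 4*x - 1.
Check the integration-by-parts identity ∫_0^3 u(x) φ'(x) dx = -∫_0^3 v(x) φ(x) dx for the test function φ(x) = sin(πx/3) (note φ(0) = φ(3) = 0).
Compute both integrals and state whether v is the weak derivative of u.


LHS = -30/π, RHS = -30/π. Yes, v = u' weakly.

u(x) = 2*x**2 - x - 2, classical derivative u'(x) = 4*x - 1.
φ(x) = sin(πx/3), so φ'(x) = π*cos(π*x/3)/3.
Note φ(0) = φ(3) = 0, so the boundary term u·φ vanishes.
LHS = ∫_0^3 u(x) φ'(x) dx = ∫_0^3 (2*π*x^2*cos(π*x/3)/3 - π*x*cos(π*x/3)/3 - 2*π*cos(π*x/3)/3) dx. Term by term:
  ∫_0^3 -2*π*cos(π*x/3)/3 dx = 0;  ∫_0^3 -π*x*cos(π*x/3)/3 dx = 6/π;  ∫_0^3 2*π*x^2*cos(π*x/3)/3 dx = -36/π.
Sum: 0 + 6/π − 36/π = -30/π.
So LHS = -30/π.
∫_0^3 v(x) φ(x) dx = ∫_0^3 (4*x*sin(π*x/3) - sin(π*x/3)) dx. Term by term:
  ∫_0^3 -sin(π*x/3) dx = -6/π;  ∫_0^3 4*x*sin(π*x/3) dx = 36/π.
Sum: -6/π + 36/π = 30/π.
So RHS = -∫_0^3 v(x) φ(x) dx = -30/π.
LHS = RHS, so the identity holds for this test φ.
Moreover u is smooth here and v(x) = u'(x) = 4*x - 1 pointwise, so the identity holds for every test function. Hence v is the weak derivative of u.


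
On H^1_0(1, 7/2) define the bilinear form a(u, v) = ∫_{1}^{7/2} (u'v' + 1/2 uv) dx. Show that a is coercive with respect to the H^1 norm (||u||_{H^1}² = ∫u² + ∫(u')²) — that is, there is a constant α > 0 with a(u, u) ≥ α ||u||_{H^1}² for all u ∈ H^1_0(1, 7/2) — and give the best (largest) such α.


α = (25 + 8*π^2)/(2*(25 + 4*π^2))

Coercivity of a(·,·) on H^1_0(1, 7/2) means a(u, u) ≥ α ||u||_{H^1}² for every u ∈ H^1_0.
The interval has length L = 5/2, and Poincaré/coercivity depend only on L. Here a(u, u) = ∫(u')² + (1/2)·∫u².
Here 0 < c = 1/2 < 1. The condition a(u,u) ≥ α||u||_{H^1}² reads (1−α)∫(u')² ≥ (α−c)∫u². Any admissible α is ≤ 1 (rapidly oscillating u have ∫u²/∫(u')² → 0), and α = 1 would force 0 ≥ (1−c)∫u², impossible since c < 1; so 1−α > 0. By the sharp Poincaré inequality on H^1_0 of an interval of length L, ∫(u')² ≥ (π/L)²∫u² with equality for the first sine mode sin(π(x−x₀)/L) (x₀ the left endpoint), so the inequality holds for all u iff (1−α)(π/L)² ≥ α − c, i.e. α ≤ ((π/L)² + c)/((π/L)² + 1) = (1 + c(L/π)²)/(1 + (L/π)²). With (π/L)² = 4*π^2/25 and c = 1/2, the largest admissible constant is α = ((π/L)² + c)/((π/L)² + 1).
Simplifying, α = (25 + 8*π^2)/(2*(25 + 4*π^2)).


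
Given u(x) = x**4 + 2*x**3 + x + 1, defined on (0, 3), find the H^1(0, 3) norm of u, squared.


||u||_{H^1}^2 = 1414509/70

The H^1 norm (squared) on an interval (0, L) is
  ||u||_{H^1}^2 = ∫_0^L u(x)^2 dx + ∫_0^L u'(x)^2 dx.
Compute u'(x) = 4*x**3 + 6*x**2 + 1.
Then u(x)^2 = x**8 + 4*x**7 + 4*x**6 + 2*x**5 + 6*x**4 + 4*x**3 + x**2 + 2*x + 1 and u'(x)^2 = 16*x**6 + 48*x**5 + 36*x**4 + 8*x**3 + 12*x**2 + 1.
Integrate each monomial from 0 to 3 using ∫_0^3 c·x^n dx = c·3^(n+1)/(n+1):
  ∫_0^3 u(x)^2 dx = ∫_0^3 (x^8 + 4*x^7 + 4*x^6 + 2*x^5 + 6*x^4 + 4*x^3 + x^2 + 2*x + 1) dx. Term by term:
    ∫_0^3 x^8 dx = 2187;  ∫_0^3 4*x^7 dx = 6561/2;  ∫_0^3 4*x^6 dx = 8748/7;
    ∫_0^3 2*x^5 dx = 243;  ∫_0^3 6*x^4 dx = 1458/5;  ∫_0^3 4*x^3 dx = 81;
    ∫_0^3 x^2 dx = 9;  ∫_0^3 2*x dx = 9;  ∫_0^3 1 dx = 3.
  Sum: 2187 + 6561/2 + 8748/7 + 243 + 1458/5 + 81 + 9 + 9 + 3 = 514767/70.
  ∫_0^3 u'(x)^2 dx = ∫_0^3 (16*x^6 + 48*x^5 + 36*x^4 + 8*x^3 + 12*x^2 + 1) dx. Term by term:
    ∫_0^3 16*x^6 dx = 34992/7;  ∫_0^3 48*x^5 dx = 5832;  ∫_0^3 36*x^4 dx = 8748/5;
    ∫_0^3 8*x^3 dx = 162;  ∫_0^3 12*x^2 dx = 108;  ∫_0^3 1 dx = 3.
  Sum: 34992/7 + 5832 + 8748/5 + 162 + 108 + 3 = 449871/35.
Adding: ||u||_{H^1}^2 = 514767/70 + 449871/35 = 1414509/70.
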